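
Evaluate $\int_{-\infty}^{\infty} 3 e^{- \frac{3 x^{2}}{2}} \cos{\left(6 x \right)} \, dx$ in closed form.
$\frac{\sqrt{6} \sqrt{\pi}}{e^{6}}$

Let $b$ denote the cosine frequency and define $I(b) = \int_{-\infty}^{\infty} 3 e^{- \frac{3 x^{2}}{2}} \cos{\left(b x \right)} \, dx$.

Differentiating under the integral sign,
$$I'(b) = \int_{-\infty}^{\infty} - 3 x e^{- \frac{3 x^{2}}{2}} \sin{\left(b x \right)} \, dx.$$

Integrate $\int_{-\infty}^{\infty} x \sin(b x)\, e^{- \frac{3 x^{2}}{2}}\, dx$ by parts with $u = \sin(b x)$ and $dv = x\, e^{- \frac{3 x^{2}}{2}}\, dx$, giving $v = - \frac{e^{- \frac{3 x^{2}}{2}}}{3}$. The boundary term vanishes and
$$\int_{-\infty}^{\infty} x \sin(b x)\, e^{- \frac{3 x^{2}}{2}}\, dx = \frac{b}{3} \int_{-\infty}^{\infty} \cos(b x)\, e^{- \frac{3 x^{2}}{2}}\, dx,$$
so $I'(b) = - \frac{b}{3}\, I(b)$.

This is a separable first-order ODE; solving with the initial condition $I(0) = \int_{-\infty}^{\infty} 3 e^{- \frac{3 x^{2}}{2}}\,dx = \sqrt{6} \sqrt{\pi}$ gives
$$I(b) = \sqrt{6} \sqrt{\pi} e^{- \frac{b^{2}}{6}}.$$

Setting $b = 6$:
$$I = \frac{\sqrt{6} \sqrt{\pi}}{e^{6}}.$$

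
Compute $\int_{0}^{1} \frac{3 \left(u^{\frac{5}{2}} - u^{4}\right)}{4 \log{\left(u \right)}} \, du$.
$\log{\left(\frac{\sqrt[4]{10} \cdot 7^{\frac{3}{4}}}{10} \right)}$

Introduce a parameter $a$ in the exponent: let $I(a) = \int_{0}^{1} \frac{3 \left(- u^{4} + u^{a}\right)}{4 \log{\left(u \right)}} \, du$.

Since $\dfrac{\partial}{\partial a}\,u^{a} = u^{a} \ln u$, the $\ln u$ in the denominator cancels and
$$\frac{dI}{da} = \int_{0}^{1} \frac{3}{4} u^{a} \, du = \frac{3}{4} \left[\frac{u^{a+1}}{a+1}\right]_0^1 = \frac{3}{4 \left(a + 1\right)}.$$

Integrating with respect to $a$ gives $I(a) = \frac{3 \log{\left(a + 1 \right)}}{4} - \frac{3 \log{\left(5 \right)}}{4} + C$.

At $a = 4$ the integrand is identically $0$, so $I(4) = 0$. The closed form gives $0$, hence $C = 0$.

Setting $a = \frac{5}{2}$:
$$I = \log{\left(\frac{\sqrt[4]{10} \cdot 7^{\frac{3}{4}}}{10} \right)}.$$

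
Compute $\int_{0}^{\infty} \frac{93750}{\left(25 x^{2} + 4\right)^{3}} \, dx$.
$\frac{28125 \pi}{256}$

Start from the standard arctangent integral
$$J(a) = \int_{0}^{\infty} \frac{6}{a^{2} + x^{2}} \, dx = \frac{3 \pi}{a}.$$

Differentiating under the integral sign with respect to $a$,
$$\frac{dJ}{da} = \int_{0}^{\infty} - \frac{12 a}{\left(a^{2} + x^{2}\right)^{2}} \, dx = - \frac{3 \pi}{a^{2}},$$
so $\int_{0}^{\infty} \frac{6}{\left(a^{2} + x^{2}\right)^{2}} \, dx = \frac{3 \pi}{2 a^{3}}$.

Repeating — each differentiation of $1/(x^2+a^2)^j$ produces $-2ja/(x^2+a^2)^{j+1}$ — and dividing through by $-2ja$ at each step yields, after $2$ differentiations in total,
$$\int_{0}^{\infty} \frac{6}{\left(a^{2} + x^{2}\right)^{3}} \, dx = \frac{9 \pi}{8 a^{5}}.$$

Setting $a = \frac{2}{5}$:
$$I = \frac{28125 \pi}{256}.$$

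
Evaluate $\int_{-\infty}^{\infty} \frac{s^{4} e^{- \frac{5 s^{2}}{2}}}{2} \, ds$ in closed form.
$\frac{3 \sqrt{10} \sqrt{\pi}}{250}$

Start from the elementary integral
$$J(a) = \int_{-\infty}^{\infty} \frac{e^{- a s^{2}}}{2} \, ds = \frac{\sqrt{\pi}}{2 \sqrt{a}}.$$

Differentiating under the integral sign brings down a factor of $(-s^2)$:
$$\frac{dJ}{da} = \int_{-\infty}^{\infty} - \frac{s^{2} e^{- a s^{2}}}{2} \, ds = - \frac{\sqrt{\pi}}{4 a^{\frac{3}{2}}}.$$

Repeating twice in total — each differentiation brings down another $(-s^2)$ — gives
$$\frac{d^{2}J}{da^{2}} = \int_{-\infty}^{\infty} \frac{s^{4} e^{- a s^{2}}}{2} \, ds = \frac{3 \sqrt{\pi}}{8 a^{\frac{5}{2}}},$$
and the integrand here is exactly the target integrand, so $I = \frac{3 \sqrt{\pi}}{8 a^{\frac{5}{2}}}$.

Setting $a = \frac{5}{2}$:
$$I = \frac{3 \sqrt{10} \sqrt{\pi}}{250}.$$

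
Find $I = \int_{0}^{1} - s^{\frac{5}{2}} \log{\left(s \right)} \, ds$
$\frac{4}{49}$

Consider the simpler parametrised integral
$$J(a) = \int_{0}^{1} - s^{a} \, ds = - \frac{1}{a + 1}.$$

Differentiating under the integral sign brings down a factor of $\ln s$:
$$\frac{dJ}{da} = \int_{0}^{1} - s^{a} \log{\left(s \right)} \, ds = \frac{1}{\left(a + 1\right)^{2}}.$$

The integral on the left is $I$, so $I = \frac{1}{\left(a + 1\right)^{2}}$.

Setting $a = \frac{5}{2}$:
$$I = \frac{4}{49}.$$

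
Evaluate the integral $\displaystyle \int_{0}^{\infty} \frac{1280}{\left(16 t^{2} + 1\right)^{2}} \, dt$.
$80 \pi$

Start from the standard arctangent integral
$$J(a) = \int_{0}^{\infty} \frac{5}{a^{2} + t^{2}} \, dt = \frac{5 \pi}{2 a}.$$

Differentiating under the integral sign with respect to $a$,
$$\frac{dJ}{da} = \int_{0}^{\infty} - \frac{10 a}{\left(a^{2} + t^{2}\right)^{2}} \, dt = - \frac{5 \pi}{2 a^{2}},$$
so $\int_{0}^{\infty} \frac{5}{\left(a^{2} + t^{2}\right)^{2}} \, dt = \frac{5 \pi}{4 a^{3}}$.

Setting $a = \frac{1}{4}$:
$$I = 80 \pi.$$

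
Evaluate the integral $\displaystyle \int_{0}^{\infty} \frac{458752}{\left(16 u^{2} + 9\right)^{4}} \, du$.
$\frac{17920 \pi}{2187}$

Start from the standard arctangent integral
$$J(a) = \int_{0}^{\infty} \frac{7}{a^{2} + u^{2}} \, du = \frac{7 \pi}{2 a}.$$

Differentiating under the integral sign with respect to $a$,
$$\frac{dJ}{da} = \int_{0}^{\infty} - \frac{14 a}{\left(a^{2} + u^{2}\right)^{2}} \, du = - \frac{7 \pi}{2 a^{2}},$$
so $\int_{0}^{\infty} \frac{7}{\left(a^{2} + u^{2}\right)^{2}} \, du = \frac{7 \pi}{4 a^{3}}$.

Repeating — each differentiation of $1/(u^2+a^2)^j$ produces $-2ja/(u^2+a^2)^{j+1}$ — and dividing through by $-2ja$ at each step yields, after $3$ differentiations in total,
$$\int_{0}^{\infty} \frac{7}{\left(a^{2} + u^{2}\right)^{4}} \, du = \frac{35 \pi}{32 a^{7}}.$$

Setting $a = \frac{3}{4}$:
$$I = \frac{17920 \pi}{2187}.$$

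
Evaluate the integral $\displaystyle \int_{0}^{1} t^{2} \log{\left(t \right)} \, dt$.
$- \frac{1}{9}$

Begin with the known integral
$$J(a) = \int_{0}^{1} t^{a} \, dt = \frac{1}{a + 1}.$$

Differentiating under the integral sign brings down a factor of $\ln t$:
$$\frac{dJ}{da} = \int_{0}^{1} t^{a} \log{\left(t \right)} \, dt = - \frac{1}{\left(a + 1\right)^{2}}.$$

The integral on the left is $I$, so $I = - \frac{1}{\left(a + 1\right)^{2}}$.

Setting $a = 2$:
$$I = - \frac{1}{9}.$$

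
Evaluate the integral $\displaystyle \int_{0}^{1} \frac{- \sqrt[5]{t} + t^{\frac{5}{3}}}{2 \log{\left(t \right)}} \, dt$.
$- \log{\left(3 \right)} - \frac{\log{\left(5 \right)}}{2} + \log{\left(10 \right)}$

Replace the exponent $\frac{1}{5}$ by a parameter $a$: let $I(a) = \int_{0}^{1} \frac{t^{\frac{5}{3}} - t^{a}}{2 \log{\left(t \right)}} \, dt$.

Since $\dfrac{\partial}{\partial a}\,t^{a} = t^{a} \ln t$, the $\ln t$ in the denominator cancels and
$$\frac{dI}{da} = \int_{0}^{1} - \frac{1}{2} t^{a} \, dt = - \frac{1}{2} \left[\frac{t^{a+1}}{a+1}\right]_0^1 = - \frac{1}{2 a + 2}.$$

Integrating with respect to $a$ gives $I(a) = - \log{\left(\frac{\sqrt{6} \sqrt{a + 1}}{4} \right)} + C$.

At $a = \frac{5}{3}$ the integrand is identically $0$, so $I(\frac{5}{3}) = 0$. The closed form gives $0$, hence $C = 0$.

Setting $a = \frac{1}{5}$:
$$I = - \log{\left(3 \right)} - \frac{\log{\left(5 \right)}}{2} + \log{\left(10 \right)}.$$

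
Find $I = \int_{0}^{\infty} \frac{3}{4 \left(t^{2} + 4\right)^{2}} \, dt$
$\frac{3 \pi}{128}$

Begin with the known result
$$J(a) = \int_{0}^{\infty} \frac{3}{4 \left(a^{2} + t^{2}\right)} \, dt = \frac{3 \pi}{8 a}.$$

Differentiating under the integral sign with respect to $a$,
$$\frac{dJ}{da} = \int_{0}^{\infty} - \frac{3 a}{2 \left(a^{2} + t^{2}\right)^{2}} \, dt = - \frac{3 \pi}{8 a^{2}},$$
so $\int_{0}^{\infty} \frac{3}{4 \left(a^{2} + t^{2}\right)^{2}} \, dt = \frac{3 \pi}{16 a^{3}}$.

Setting $a = 2$:
$$I = \frac{3 \pi}{128}.$$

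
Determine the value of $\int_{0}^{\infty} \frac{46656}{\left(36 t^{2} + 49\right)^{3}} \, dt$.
$\frac{1458 \pi}{16807}$

Start from the standard arctangent integral
$$J(a) = \int_{0}^{\infty} \frac{1}{a^{2} + t^{2}} \, dt = \frac{\pi}{2 a}.$$

Differentiating under the integral sign with respect to $a$,
$$\frac{dJ}{da} = \int_{0}^{\infty} - \frac{2 a}{\left(a^{2} + t^{2}\right)^{2}} \, dt = - \frac{\pi}{2 a^{2}},$$
so $\int_{0}^{\infty} \frac{1}{\left(a^{2} + t^{2}\right)^{2}} \, dt = \frac{\pi}{4 a^{3}}$.

Repeating — each differentiation of $1/(t^2+a^2)^j$ produces $-2ja/(t^2+a^2)^{j+1}$ — and dividing through by $-2ja$ at each step yields, after $2$ differentiations in total,
$$\int_{0}^{\infty} \frac{1}{\left(a^{2} + t^{2}\right)^{3}} \, dt = \frac{3 \pi}{16 a^{5}}.$$

Setting $a = \frac{7}{6}$:
$$I = \frac{1458 \pi}{16807}.$$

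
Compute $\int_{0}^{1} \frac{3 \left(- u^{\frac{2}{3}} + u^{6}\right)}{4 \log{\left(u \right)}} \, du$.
$\log{\left(\frac{21^{\frac{3}{4}} \sqrt[4]{5}}{5} \right)}$

Introduce a parameter $a$ in the exponent: let $I(a) = \int_{0}^{1} \frac{3 \left(u^{6} - u^{a}\right)}{4 \log{\left(u \right)}} \, du$.

Since $\dfrac{\partial}{\partial a}\,u^{a} = u^{a} \ln u$, the $\ln u$ in the denominator cancels and
$$\frac{dI}{da} = \int_{0}^{1} - \frac{3}{4} u^{a} \, du = - \frac{3}{4} \left[\frac{u^{a+1}}{a+1}\right]_0^1 = - \frac{3}{4 a + 4}.$$

Integrating with respect to $a$ gives $I(a) = - \frac{3 \log{\left(a + 1 \right)}}{4} + \frac{3 \log{\left(7 \right)}}{4} + C$.

At $a = 6$ the integrand is identically $0$, so $I(6) = 0$. The closed form gives $0$, hence $C = 0$.

Setting $a = \frac{2}{3}$:
$$I = \log{\left(\frac{21^{\frac{3}{4}} \sqrt[4]{5}}{5} \right)}.$$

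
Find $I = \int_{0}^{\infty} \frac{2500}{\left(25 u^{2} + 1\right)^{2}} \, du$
$125 \pi$

Begin with the known result
$$J(a) = \int_{0}^{\infty} \frac{4}{a^{2} + u^{2}} \, du = \frac{2 \pi}{a}.$$

Differentiating under the integral sign with respect to $a$,
$$\frac{dJ}{da} = \int_{0}^{\infty} - \frac{8 a}{\left(a^{2} + u^{2}\right)^{2}} \, du = - \frac{2 \pi}{a^{2}},$$
so $\int_{0}^{\infty} \frac{4}{\left(a^{2} + u^{2}\right)^{2}} \, du = \frac{\pi}{a^{3}}$.

Setting $a = \frac{1}{5}$:
$$I = 125 \pi.$$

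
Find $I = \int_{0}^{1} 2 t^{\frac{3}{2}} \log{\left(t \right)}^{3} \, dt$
$- \frac{192}{625}$

Start from the elementary integral
$$J(a) = \int_{0}^{1} 2 t^{a} \, dt = \frac{2}{a + 1}.$$

Differentiating under the integral sign brings down a factor of $\ln t$:
$$\frac{dJ}{da} = \int_{0}^{1} 2 t^{a} \log{\left(t \right)} \, dt = - \frac{2}{\left(a + 1\right)^{2}}.$$

Repeating $3$ times in total — each differentiation brings down another $\ln t$ — gives
$$\frac{d^{3}J}{da^{3}} = \int_{0}^{1} 2 t^{a} \log{\left(t \right)}^{3} \, dt = - \frac{12}{\left(a + 1\right)^{4}},$$
and the integrand here is exactly the target integrand, so $I = - \frac{12}{\left(a + 1\right)^{4}}$.

Setting $a = \frac{3}{2}$:
$$I = - \frac{192}{625}.$$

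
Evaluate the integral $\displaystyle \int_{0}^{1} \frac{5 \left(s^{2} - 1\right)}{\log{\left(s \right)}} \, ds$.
$\log{\left(243 \right)}$

Introduce a parameter $a$ in the exponent: let $I(a) = \int_{0}^{1} \frac{5 \left(s^{a} - 1\right)}{\log{\left(s \right)}} \, ds$.

Since $\dfrac{\partial}{\partial a}\,s^{a} = s^{a} \ln s$, the $\ln s$ in the denominator cancels and
$$\frac{dI}{da} = \int_{0}^{1} 5 s^{a} \, ds = 5 \left[\frac{s^{a+1}}{a+1}\right]_0^1 = \frac{5}{a + 1}.$$

Integrating with respect to $a$ gives $I(a) = 5 \log{\left(a + 1 \right)} + C$.

At $a = 0$ the integrand is identically $0$, so $I(0) = 0$. The closed form gives $0$, hence $C = 0$.

Setting $a = 2$:
$$I = \log{\left(243 \right)}.$$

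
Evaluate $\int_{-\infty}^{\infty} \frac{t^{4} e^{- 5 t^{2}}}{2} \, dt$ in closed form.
$\frac{3 \sqrt{5} \sqrt{\pi}}{1000}$

Begin with the known integral
$$J(a) = \int_{-\infty}^{\infty} \frac{e^{- a t^{2}}}{2} \, dt = \frac{\sqrt{\pi}}{2 \sqrt{a}}.$$

Differentiating under the integral sign brings down a factor of $(-t^2)$:
$$\frac{dJ}{da} = \int_{-\infty}^{\infty} - \frac{t^{2} e^{- a t^{2}}}{2} \, dt = - \frac{\sqrt{\pi}}{4 a^{\frac{3}{2}}}.$$

Repeating twice in total — each differentiation brings down another $(-t^2)$ — gives
$$\frac{d^{2}J}{da^{2}} = \int_{-\infty}^{\infty} \frac{t^{4} e^{- a t^{2}}}{2} \, dt = \frac{3 \sqrt{\pi}}{8 a^{\frac{5}{2}}},$$
and the integrand here is exactly the target integrand, so $I = \frac{3 \sqrt{\pi}}{8 a^{\frac{5}{2}}}$.

Setting $a = 5$:
$$I = \frac{3 \sqrt{5} \sqrt{\pi}}{1000}.$$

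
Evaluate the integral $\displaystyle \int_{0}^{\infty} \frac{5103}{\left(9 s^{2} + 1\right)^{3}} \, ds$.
$\frac{5103 \pi}{16}$

Recall the elementary integral
$$J(a) = \int_{0}^{\infty} \frac{7}{a^{2} + s^{2}} \, ds = \frac{7 \pi}{2 a}.$$

Differentiating under the integral sign with respect to $a$,
$$\frac{dJ}{da} = \int_{0}^{\infty} - \frac{14 a}{\left(a^{2} + s^{2}\right)^{2}} \, ds = - \frac{7 \pi}{2 a^{2}},$$
so $\int_{0}^{\infty} \frac{7}{\left(a^{2} + s^{2}\right)^{2}} \, ds = \frac{7 \pi}{4 a^{3}}$.

Repeating — each differentiation of $1/(s^2+a^2)^j$ produces $-2ja/(s^2+a^2)^{j+1}$ — and dividing through by $-2ja$ at each step yields, after $2$ differentiations in total,
$$\int_{0}^{\infty} \frac{7}{\left(a^{2} + s^{2}\right)^{3}} \, ds = \frac{21 \pi}{16 a^{5}}.$$

Setting $a = \frac{1}{3}$:
$$I = \frac{5103 \pi}{16}.$$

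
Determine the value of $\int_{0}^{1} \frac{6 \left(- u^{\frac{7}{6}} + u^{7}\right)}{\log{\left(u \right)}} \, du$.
$- \log{\left(\frac{4826809}{12230590464} \right)}$

Replace the exponent $\frac{7}{6}$ by a parameter $a$: let $I(a) = \int_{0}^{1} \frac{6 \left(u^{7} - u^{a}\right)}{\log{\left(u \right)}} \, du$.

Since $\dfrac{\partial}{\partial a}\,u^{a} = u^{a} \ln u$, the $\ln u$ in the denominator cancels and
$$\frac{dI}{da} = \int_{0}^{1} -6 u^{a} \, du = -6 \left[\frac{u^{a+1}}{a+1}\right]_0^1 = - \frac{6}{a + 1}.$$

Integrating with respect to $a$ gives $I(a) = - \log{\left(\frac{\left(a + 1\right)^{6}}{262144} \right)} + C$.

At $a = 7$ the integrand is identically $0$, so $I(7) = 0$. The closed form gives $0$, hence $C = 0$.

Setting $a = \frac{7}{6}$:
$$I = - \log{\left(\frac{4826809}{12230590464} \right)}.$$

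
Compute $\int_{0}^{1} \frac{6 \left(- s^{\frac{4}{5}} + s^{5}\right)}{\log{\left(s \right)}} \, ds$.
$\log{\left(\frac{1000000}{729} \right)}$

Consider the one-parameter family: let $I(a) = \int_{0}^{1} \frac{6 \left(s^{5} - s^{a}\right)}{\log{\left(s \right)}} \, ds$.

Since $\dfrac{\partial}{\partial a}\,s^{a} = s^{a} \ln s$, the $\ln s$ in the denominator cancels and
$$\frac{dI}{da} = \int_{0}^{1} -6 s^{a} \, ds = -6 \left[\frac{s^{a+1}}{a+1}\right]_0^1 = - \frac{6}{a + 1}.$$

Integrating with respect to $a$ gives $I(a) = \log{\left(\frac{46656}{\left(a + 1\right)^{6}} \right)} + C$.

At $a = 5$ the integrand is identically $0$, so $I(5) = 0$. The closed form gives $0$, hence $C = 0$.

Setting $a = \frac{4}{5}$:
$$I = \log{\left(\frac{1000000}{729} \right)}.$$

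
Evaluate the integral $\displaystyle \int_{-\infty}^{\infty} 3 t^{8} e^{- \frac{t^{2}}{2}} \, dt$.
$315 \sqrt{2} \sqrt{\pi}$

Consider the simpler parametrised integral
$$J(a) = \int_{-\infty}^{\infty} 3 e^{- a t^{2}} \, dt = \frac{3 \sqrt{\pi}}{\sqrt{a}}.$$

Differentiating under the integral sign brings down a factor of $(-t^2)$:
$$\frac{dJ}{da} = \int_{-\infty}^{\infty} - 3 t^{2} e^{- a t^{2}} \, dt = - \frac{3 \sqrt{\pi}}{2 a^{\frac{3}{2}}}.$$

Repeating $4$ times in total — each differentiation brings down another $(-t^2)$ — gives
$$\frac{d^{4}J}{da^{4}} = \int_{-\infty}^{\infty} 3 t^{8} e^{- a t^{2}} \, dt = \frac{315 \sqrt{\pi}}{16 a^{\frac{9}{2}}},$$
and the integrand here is exactly the target integrand, so $I = \frac{315 \sqrt{\pi}}{16 a^{\frac{9}{2}}}$.

Setting $a = \frac{1}{2}$:
$$I = 315 \sqrt{2} \sqrt{\pi}.$$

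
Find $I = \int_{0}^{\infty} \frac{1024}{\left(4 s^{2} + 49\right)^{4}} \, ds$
$\frac{80 \pi}{823543}$

Begin with the known result
$$J(a) = \int_{0}^{\infty} \frac{4}{a^{2} + s^{2}} \, ds = \frac{2 \pi}{a}.$$

Differentiating under the integral sign with respect to $a$,
$$\frac{dJ}{da} = \int_{0}^{\infty} - \frac{8 a}{\left(a^{2} + s^{2}\right)^{2}} \, ds = - \frac{2 \pi}{a^{2}},$$
so $\int_{0}^{\infty} \frac{4}{\left(a^{2} + s^{2}\right)^{2}} \, ds = \frac{\pi}{a^{3}}$.

Repeating — each differentiation of $1/(s^2+a^2)^j$ produces $-2ja/(s^2+a^2)^{j+1}$ — and dividing through by $-2ja$ at each step yields, after $3$ differentiations in total,
$$\int_{0}^{\infty} \frac{4}{\left(a^{2} + s^{2}\right)^{4}} \, ds = \frac{5 \pi}{8 a^{7}}.$$

Setting $a = \frac{7}{2}$:
$$I = \frac{80 \pi}{823543}.$$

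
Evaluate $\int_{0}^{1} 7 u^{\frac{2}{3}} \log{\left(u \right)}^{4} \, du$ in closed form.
$\frac{40824}{3125}$

Consider the simpler parametrised integral
$$J(a) = \int_{0}^{1} 7 u^{a} \, du = \frac{7}{a + 1}.$$

Differentiating under the integral sign brings down a factor of $\ln u$:
$$\frac{dJ}{da} = \int_{0}^{1} 7 u^{a} \log{\left(u \right)} \, du = - \frac{7}{\left(a + 1\right)^{2}}.$$

Repeating $4$ times in total — each differentiation brings down another $\ln u$ — gives
$$\frac{d^{4}J}{da^{4}} = \int_{0}^{1} 7 u^{a} \log{\left(u \right)}^{4} \, du = \frac{168}{\left(a + 1\right)^{5}},$$
and the integrand here is exactly the target integrand, so $I = \frac{168}{\left(a + 1\right)^{5}}$.

Setting $a = \frac{2}{3}$:
$$I = \frac{40824}{3125}.$$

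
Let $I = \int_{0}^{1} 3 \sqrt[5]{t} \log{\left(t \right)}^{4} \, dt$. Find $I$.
$\frac{3125}{108}$

Consider the simpler parametrised integral
$$J(a) = \int_{0}^{1} 3 t^{a} \, dt = \frac{3}{a + 1}.$$

Differentiating under the integral sign brings down a factor of $\ln t$:
$$\frac{dJ}{da} = \int_{0}^{1} 3 t^{a} \log{\left(t \right)} \, dt = - \frac{3}{\left(a + 1\right)^{2}}.$$

Repeating $4$ times in total — each differentiation brings down another $\ln t$ — gives
$$\frac{d^{4}J}{da^{4}} = \int_{0}^{1} 3 t^{a} \log{\left(t \right)}^{4} \, dt = \frac{72}{\left(a + 1\right)^{5}},$$
and the integrand here is exactly the target integrand, so $I = \frac{72}{\left(a + 1\right)^{5}}$.

Setting $a = \frac{1}{5}$:
$$I = \frac{3125}{108}.$$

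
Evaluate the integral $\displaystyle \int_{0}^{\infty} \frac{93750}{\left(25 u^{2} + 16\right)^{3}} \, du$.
$\frac{28125 \pi}{8192}$

Recall the elementary integral
$$J(a) = \int_{0}^{\infty} \frac{6}{a^{2} + u^{2}} \, du = \frac{3 \pi}{a}.$$

Differentiating under the integral sign with respect to $a$,
$$\frac{dJ}{da} = \int_{0}^{\infty} - \frac{12 a}{\left(a^{2} + u^{2}\right)^{2}} \, du = - \frac{3 \pi}{a^{2}},$$
so $\int_{0}^{\infty} \frac{6}{\left(a^{2} + u^{2}\right)^{2}} \, du = \frac{3 \pi}{2 a^{3}}$.

Repeating — each differentiation of $1/(u^2+a^2)^j$ produces $-2ja/(u^2+a^2)^{j+1}$ — and dividing through by $-2ja$ at each step yields, after $2$ differentiations in total,
$$\int_{0}^{\infty} \frac{6}{\left(a^{2} + u^{2}\right)^{3}} \, du = \frac{9 \pi}{8 a^{5}}.$$

Setting $a = \frac{4}{5}$:
$$I = \frac{28125 \pi}{8192}.$$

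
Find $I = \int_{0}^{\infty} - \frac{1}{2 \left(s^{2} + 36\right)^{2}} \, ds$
$- \frac{\pi}{1728}$

Begin with the known result
$$J(a) = \int_{0}^{\infty} - \frac{1}{2 \left(a^{2} + s^{2}\right)} \, ds = - \frac{\pi}{4 a}.$$

Differentiating under the integral sign with respect to $a$,
$$\frac{dJ}{da} = \int_{0}^{\infty} \frac{a}{\left(a^{2} + s^{2}\right)^{2}} \, ds = \frac{\pi}{4 a^{2}},$$
so $\int_{0}^{\infty} - \frac{1}{2 \left(a^{2} + s^{2}\right)^{2}} \, ds = - \frac{\pi}{8 a^{3}}$.

Setting $a = 6$:
$$I = - \frac{\pi}{1728}.$$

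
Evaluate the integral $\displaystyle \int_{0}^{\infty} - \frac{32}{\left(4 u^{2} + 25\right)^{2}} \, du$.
$- \frac{4 \pi}{125}$

Start from the standard arctangent integral
$$J(a) = \int_{0}^{\infty} - \frac{2}{a^{2} + u^{2}} \, du = - \frac{\pi}{a}.$$

Differentiating under the integral sign with respect to $a$,
$$\frac{dJ}{da} = \int_{0}^{\infty} \frac{4 a}{\left(a^{2} + u^{2}\right)^{2}} \, du = \frac{\pi}{a^{2}},$$
so $\int_{0}^{\infty} - \frac{2}{\left(a^{2} + u^{2}\right)^{2}} \, du = - \frac{\pi}{2 a^{3}}$.

Setting $a = \frac{5}{2}$:
$$I = - \frac{4 \pi}{125}.$$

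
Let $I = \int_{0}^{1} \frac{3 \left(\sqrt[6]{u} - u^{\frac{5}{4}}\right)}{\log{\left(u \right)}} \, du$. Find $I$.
$- \log{\left(\frac{19683}{2744} \right)}$

Consider the one-parameter family: let $I(a) = \int_{0}^{1} \frac{3 \left(\sqrt[6]{u} - u^{a}\right)}{\log{\left(u \right)}} \, du$.

Since $\dfrac{\partial}{\partial a}\,u^{a} = u^{a} \ln u$, the $\ln u$ in the denominator cancels and
$$\frac{dI}{da} = \int_{0}^{1} -3 u^{a} \, du = -3 \left[\frac{u^{a+1}}{a+1}\right]_0^1 = - \frac{3}{a + 1}.$$

Integrating with respect to $a$ gives $I(a) = - \log{\left(\frac{216 \left(a + 1\right)^{3}}{343} \right)} + C$.

At $a = \frac{1}{6}$ the integrand is identically $0$, so $I(\frac{1}{6}) = 0$. The closed form gives $0$, hence $C = 0$.

Setting $a = \frac{5}{4}$:
$$I = - \log{\left(\frac{19683}{2744} \right)}.$$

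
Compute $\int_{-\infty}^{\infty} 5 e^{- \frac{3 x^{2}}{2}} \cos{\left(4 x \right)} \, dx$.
$\frac{5 \sqrt{6} \sqrt{\pi}}{3 e^{\frac{8}{3}}}$

Define $I(b) = \int_{-\infty}^{\infty} 5 e^{- \frac{3 x^{2}}{2}} \cos{\left(b x \right)} \, dx$.

Differentiating under the integral sign,
$$I'(b) = \int_{-\infty}^{\infty} - 5 x e^{- \frac{3 x^{2}}{2}} \sin{\left(b x \right)} \, dx.$$

Integrate $\int_{-\infty}^{\infty} x \sin(b x)\, e^{- \frac{3 x^{2}}{2}}\, dx$ by parts with $u = \sin(b x)$ and $dv = x\, e^{- \frac{3 x^{2}}{2}}\, dx$, giving $v = - \frac{e^{- \frac{3 x^{2}}{2}}}{3}$. The boundary term vanishes and
$$\int_{-\infty}^{\infty} x \sin(b x)\, e^{- \frac{3 x^{2}}{2}}\, dx = \frac{b}{3} \int_{-\infty}^{\infty} \cos(b x)\, e^{- \frac{3 x^{2}}{2}}\, dx,$$
so $I'(b) = - \frac{b}{3}\, I(b)$.

This is a separable first-order ODE; solving with the initial condition $I(0) = \int_{-\infty}^{\infty} 5 e^{- \frac{3 x^{2}}{2}}\,dx = \frac{5 \sqrt{6} \sqrt{\pi}}{3}$ gives
$$I(b) = \frac{5 \sqrt{6} \sqrt{\pi} e^{- \frac{b^{2}}{6}}}{3}.$$

Setting $b = 4$:
$$I = \frac{5 \sqrt{6} \sqrt{\pi}}{3 e^{\frac{8}{3}}}.$$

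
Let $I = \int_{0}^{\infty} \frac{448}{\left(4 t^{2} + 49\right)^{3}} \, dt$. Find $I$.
$\frac{6 \pi}{2401}$

Recall the elementary integral
$$J(a) = \int_{0}^{\infty} \frac{7}{a^{2} + t^{2}} \, dt = \frac{7 \pi}{2 a}.$$

Differentiating under the integral sign with respect to $a$,
$$\frac{dJ}{da} = \int_{0}^{\infty} - \frac{14 a}{\left(a^{2} + t^{2}\right)^{2}} \, dt = - \frac{7 \pi}{2 a^{2}},$$
so $\int_{0}^{\infty} \frac{7}{\left(a^{2} + t^{2}\right)^{2}} \, dt = \frac{7 \pi}{4 a^{3}}$.

Repeating — each differentiation of $1/(t^2+a^2)^j$ produces $-2ja/(t^2+a^2)^{j+1}$ — and dividing through by $-2ja$ at each step yields, after $2$ differentiations in total,
$$\int_{0}^{\infty} \frac{7}{\left(a^{2} + t^{2}\right)^{3}} \, dt = \frac{21 \pi}{16 a^{5}}.$$

Setting $a = \frac{7}{2}$:
$$I = \frac{6 \pi}{2401}.$$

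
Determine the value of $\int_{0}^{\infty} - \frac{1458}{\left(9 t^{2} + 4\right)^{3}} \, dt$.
$- \frac{729 \pi}{256}$

Recall the elementary integral
$$J(a) = \int_{0}^{\infty} - \frac{2}{a^{2} + t^{2}} \, dt = - \frac{\pi}{a}.$$

Differentiating under the integral sign with respect to $a$,
$$\frac{dJ}{da} = \int_{0}^{\infty} \frac{4 a}{\left(a^{2} + t^{2}\right)^{2}} \, dt = \frac{\pi}{a^{2}},$$
so $\int_{0}^{\infty} - \frac{2}{\left(a^{2} + t^{2}\right)^{2}} \, dt = - \frac{\pi}{2 a^{3}}$.

Repeating — each differentiation of $1/(t^2+a^2)^j$ produces $-2ja/(t^2+a^2)^{j+1}$ — and dividing through by $-2ja$ at each step yields, after $2$ differentiations in total,
$$\int_{0}^{\infty} - \frac{2}{\left(a^{2} + t^{2}\right)^{3}} \, dt = - \frac{3 \pi}{8 a^{5}}.$$

Setting $a = \frac{2}{3}$:
$$I = - \frac{729 \pi}{256}.$$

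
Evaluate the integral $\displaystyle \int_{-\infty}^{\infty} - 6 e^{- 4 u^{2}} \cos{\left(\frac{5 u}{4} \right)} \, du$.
$- \frac{3 \sqrt{\pi}}{e^{\frac{25}{256}}}$

Treat the cosine frequency as a parameter and define $I(b) = \int_{-\infty}^{\infty} - 6 e^{- 4 u^{2}} \cos{\left(b u \right)} \, du$.

Differentiating under the integral sign,
$$I'(b) = \int_{-\infty}^{\infty} 6 u e^{- 4 u^{2}} \sin{\left(b u \right)} \, du.$$

Integrate $\int_{-\infty}^{\infty} u \sin(b u)\, e^{- 4 u^{2}}\, du$ by parts with $w = \sin(b u)$ and $dv = u\, e^{- 4 u^{2}}\, du$, giving $v = - \frac{e^{- 4 u^{2}}}{8}$. The boundary term vanishes and
$$\int_{-\infty}^{\infty} u \sin(b u)\, e^{- 4 u^{2}}\, du = \frac{b}{8} \int_{-\infty}^{\infty} \cos(b u)\, e^{- 4 u^{2}}\, du,$$
so $I'(b) = - \frac{b}{8}\, I(b)$.

This is a separable first-order ODE; solving with the initial condition $I(0) = \int_{-\infty}^{\infty} - 6 e^{- 4 u^{2}}\,du = - 3 \sqrt{\pi}$ gives
$$I(b) = - 3 \sqrt{\pi} e^{- \frac{b^{2}}{16}}.$$

Setting $b = \frac{5}{4}$:
$$I = - \frac{3 \sqrt{\pi}}{e^{\frac{25}{256}}}.$$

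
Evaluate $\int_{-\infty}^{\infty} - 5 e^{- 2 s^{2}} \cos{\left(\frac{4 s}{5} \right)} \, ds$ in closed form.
$- \frac{5 \sqrt{2} \sqrt{\pi}}{2 e^{\frac{2}{25}}}$

Define $I(b) = \int_{-\infty}^{\infty} - 5 e^{- 2 s^{2}} \cos{\left(b s \right)} \, ds$.

Differentiating under the integral sign,
$$I'(b) = \int_{-\infty}^{\infty} 5 s e^{- 2 s^{2}} \sin{\left(b s \right)} \, ds.$$

Integrate $\int_{-\infty}^{\infty} s \sin(b s)\, e^{- 2 s^{2}}\, ds$ by parts with $u = \sin(b s)$ and $dv = s\, e^{- 2 s^{2}}\, ds$, giving $v = - \frac{e^{- 2 s^{2}}}{4}$. The boundary term vanishes and
$$\int_{-\infty}^{\infty} s \sin(b s)\, e^{- 2 s^{2}}\, ds = \frac{b}{4} \int_{-\infty}^{\infty} \cos(b s)\, e^{- 2 s^{2}}\, ds,$$
so $I'(b) = - \frac{b}{4}\, I(b)$.

This is a separable first-order ODE; solving with the initial condition $I(0) = \int_{-\infty}^{\infty} - 5 e^{- 2 s^{2}}\,ds = - \frac{5 \sqrt{2} \sqrt{\pi}}{2}$ gives
$$I(b) = - \frac{5 \sqrt{2} \sqrt{\pi} e^{- \frac{b^{2}}{8}}}{2}.$$

Setting $b = \frac{4}{5}$:
$$I = - \frac{5 \sqrt{2} \sqrt{\pi}}{2 e^{\frac{2}{25}}}.$$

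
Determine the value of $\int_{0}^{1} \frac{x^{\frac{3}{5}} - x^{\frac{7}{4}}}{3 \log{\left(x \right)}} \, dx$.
$\log{\left(\frac{2 \cdot 110^{\frac{2}{3}}}{55} \right)}$

Introduce a parameter $a$ in the exponent: let $I(a) = \int_{0}^{1} \frac{x^{\frac{3}{5}} - x^{a}}{3 \log{\left(x \right)}} \, dx$.

Since $\dfrac{\partial}{\partial a}\,x^{a} = x^{a} \ln x$, the $\ln x$ in the denominator cancels and
$$\frac{dI}{da} = \int_{0}^{1} - \frac{1}{3} x^{a} \, dx = - \frac{1}{3} \left[\frac{x^{a+1}}{a+1}\right]_0^1 = - \frac{1}{3 a + 3}.$$

Integrating with respect to $a$ gives $I(a) = - \frac{\log{\left(a + 1 \right)}}{3} - \frac{\log{\left(5 \right)}}{3} + \log{\left(2 \right)} + C$.

At $a = \frac{3}{5}$ the integrand is identically $0$, so $I(\frac{3}{5}) = 0$. The closed form gives $0$, hence $C = 0$.

Setting $a = \frac{7}{4}$:
$$I = \log{\left(\frac{2 \cdot 110^{\frac{2}{3}}}{55} \right)}.$$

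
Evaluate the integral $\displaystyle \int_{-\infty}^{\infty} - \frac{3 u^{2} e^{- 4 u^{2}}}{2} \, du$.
$- \frac{3 \sqrt{\pi}}{32}$

Begin with the known integral
$$J(a) = \int_{-\infty}^{\infty} - \frac{3 e^{- a u^{2}}}{2} \, du = - \frac{3 \sqrt{\pi}}{2 \sqrt{a}}.$$

Differentiating under the integral sign brings down a factor of $(-u^2)$:
$$\frac{dJ}{da} = \int_{-\infty}^{\infty} \frac{3 u^{2} e^{- a u^{2}}}{2} \, du = \frac{3 \sqrt{\pi}}{4 a^{\frac{3}{2}}}.$$

The integral on the left is $-I$, so $I = - \frac{3 \sqrt{\pi}}{4 a^{\frac{3}{2}}}$.

Setting $a = 4$:
$$I = - \frac{3 \sqrt{\pi}}{32}.$$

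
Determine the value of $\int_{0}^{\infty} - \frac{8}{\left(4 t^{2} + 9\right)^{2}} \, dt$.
$- \frac{\pi}{27}$

Recall the elementary integral
$$J(a) = \int_{0}^{\infty} - \frac{1}{2 \left(a^{2} + t^{2}\right)} \, dt = - \frac{\pi}{4 a}.$$

Differentiating under the integral sign with respect to $a$,
$$\frac{dJ}{da} = \int_{0}^{\infty} \frac{a}{\left(a^{2} + t^{2}\right)^{2}} \, dt = \frac{\pi}{4 a^{2}},$$
so $\int_{0}^{\infty} - \frac{1}{2 \left(a^{2} + t^{2}\right)^{2}} \, dt = - \frac{\pi}{8 a^{3}}$.

Setting $a = \frac{3}{2}$:
$$I = - \frac{\pi}{27}.$$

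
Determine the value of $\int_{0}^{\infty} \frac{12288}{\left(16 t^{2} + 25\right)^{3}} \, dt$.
$\frac{576 \pi}{3125}$

Begin with the known result
$$J(a) = \int_{0}^{\infty} \frac{3}{a^{2} + t^{2}} \, dt = \frac{3 \pi}{2 a}.$$

Differentiating under the integral sign with respect to $a$,
$$\frac{dJ}{da} = \int_{0}^{\infty} - \frac{6 a}{\left(a^{2} + t^{2}\right)^{2}} \, dt = - \frac{3 \pi}{2 a^{2}},$$
so $\int_{0}^{\infty} \frac{3}{\left(a^{2} + t^{2}\right)^{2}} \, dt = \frac{3 \pi}{4 a^{3}}$.

Repeating — each differentiation of $1/(t^2+a^2)^j$ produces $-2ja/(t^2+a^2)^{j+1}$ — and dividing through by $-2ja$ at each step yields, after $2$ differentiations in total,
$$\int_{0}^{\infty} \frac{3}{\left(a^{2} + t^{2}\right)^{3}} \, dt = \frac{9 \pi}{16 a^{5}}.$$

Setting $a = \frac{5}{4}$:
$$I = \frac{576 \pi}{3125}.$$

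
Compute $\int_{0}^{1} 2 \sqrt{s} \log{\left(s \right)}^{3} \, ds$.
$- \frac{64}{27}$

Consider the simpler parametrised integral
$$J(a) = \int_{0}^{1} 2 s^{a} \, ds = \frac{2}{a + 1}.$$

Differentiating under the integral sign brings down a factor of $\ln s$:
$$\frac{dJ}{da} = \int_{0}^{1} 2 s^{a} \log{\left(s \right)} \, ds = - \frac{2}{\left(a + 1\right)^{2}}.$$

Repeating $3$ times in total — each differentiation brings down another $\ln s$ — gives
$$\frac{d^{3}J}{da^{3}} = \int_{0}^{1} 2 s^{a} \log{\left(s \right)}^{3} \, ds = - \frac{12}{\left(a + 1\right)^{4}},$$
and the integrand here is exactly the target integrand, so $I = - \frac{12}{\left(a + 1\right)^{4}}$.

Setting $a = \frac{1}{2}$:
$$I = - \frac{64}{27}.$$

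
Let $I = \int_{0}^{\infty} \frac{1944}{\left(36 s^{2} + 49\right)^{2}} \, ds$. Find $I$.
$\frac{81 \pi}{343}$

Begin with the known result
$$J(a) = \int_{0}^{\infty} \frac{3}{2 \left(a^{2} + s^{2}\right)} \, ds = \frac{3 \pi}{4 a}.$$

Differentiating under the integral sign with respect to $a$,
$$\frac{dJ}{da} = \int_{0}^{\infty} - \frac{3 a}{\left(a^{2} + s^{2}\right)^{2}} \, ds = - \frac{3 \pi}{4 a^{2}},$$
so $\int_{0}^{\infty} \frac{3}{2 \left(a^{2} + s^{2}\right)^{2}} \, ds = \frac{3 \pi}{8 a^{3}}$.

Setting $a = \frac{7}{6}$:
$$I = \frac{81 \pi}{343}.$$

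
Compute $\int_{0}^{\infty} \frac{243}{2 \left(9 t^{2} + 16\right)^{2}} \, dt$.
$\frac{81 \pi}{512}$

Begin with the known result
$$J(a) = \int_{0}^{\infty} \frac{3}{2 \left(a^{2} + t^{2}\right)} \, dt = \frac{3 \pi}{4 a}.$$

Differentiating under the integral sign with respect to $a$,
$$\frac{dJ}{da} = \int_{0}^{\infty} - \frac{3 a}{\left(a^{2} + t^{2}\right)^{2}} \, dt = - \frac{3 \pi}{4 a^{2}},$$
so $\int_{0}^{\infty} \frac{3}{2 \left(a^{2} + t^{2}\right)^{2}} \, dt = \frac{3 \pi}{8 a^{3}}$.

Setting $a = \frac{4}{3}$:
$$I = \frac{81 \pi}{512}.$$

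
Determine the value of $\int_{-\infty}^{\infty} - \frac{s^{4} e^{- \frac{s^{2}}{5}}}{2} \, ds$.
$- \frac{75 \sqrt{5} \sqrt{\pi}}{8}$

Begin with the known integral
$$J(a) = \int_{-\infty}^{\infty} - \frac{e^{- a s^{2}}}{2} \, ds = - \frac{\sqrt{\pi}}{2 \sqrt{a}}.$$

Differentiating under the integral sign brings down a factor of $(-s^2)$:
$$\frac{dJ}{da} = \int_{-\infty}^{\infty} \frac{s^{2} e^{- a s^{2}}}{2} \, ds = \frac{\sqrt{\pi}}{4 a^{\frac{3}{2}}}.$$

Repeating twice in total — each differentiation brings down another $(-s^2)$ — gives
$$\frac{d^{2}J}{da^{2}} = \int_{-\infty}^{\infty} - \frac{s^{4} e^{- a s^{2}}}{2} \, ds = - \frac{3 \sqrt{\pi}}{8 a^{\frac{5}{2}}},$$
and the integrand here is exactly the target integrand, so $I = - \frac{3 \sqrt{\pi}}{8 a^{\frac{5}{2}}}$.

Setting $a = \frac{1}{5}$:
$$I = - \frac{75 \sqrt{5} \sqrt{\pi}}{8}.$$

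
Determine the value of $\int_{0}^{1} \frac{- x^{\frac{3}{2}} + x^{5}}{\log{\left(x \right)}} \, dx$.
$\log{\left(\frac{12}{5} \right)}$

Replace the exponent $\frac{3}{2}$ by a parameter $a$: let $I(a) = \int_{0}^{1} \frac{x^{5} - x^{a}}{\log{\left(x \right)}} \, dx$.

Since $\dfrac{\partial}{\partial a}\,x^{a} = x^{a} \ln x$, the $\ln x$ in the denominator cancels and
$$\frac{dI}{da} = \int_{0}^{1} -1 x^{a} \, dx = -1 \left[\frac{x^{a+1}}{a+1}\right]_0^1 = - \frac{1}{a + 1}.$$

Integrating with respect to $a$ gives $I(a) = \log{\left(\frac{6}{a + 1} \right)} + C$.

At $a = 5$ the integrand is identically $0$, so $I(5) = 0$. The closed form gives $0$, hence $C = 0$.

Setting $a = \frac{3}{2}$:
$$I = \log{\left(\frac{12}{5} \right)}.$$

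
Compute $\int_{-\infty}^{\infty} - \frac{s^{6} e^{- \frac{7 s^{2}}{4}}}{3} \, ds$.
$- \frac{80 \sqrt{7} \sqrt{\pi}}{2401}$

Begin with the known integral
$$J(a) = \int_{-\infty}^{\infty} - \frac{e^{- a s^{2}}}{3} \, ds = - \frac{\sqrt{\pi}}{3 \sqrt{a}}.$$

Differentiating under the integral sign brings down a factor of $(-s^2)$:
$$\frac{dJ}{da} = \int_{-\infty}^{\infty} \frac{s^{2} e^{- a s^{2}}}{3} \, ds = \frac{\sqrt{\pi}}{6 a^{\frac{3}{2}}}.$$

Repeating $3$ times in total — each differentiation brings down another $(-s^2)$ — gives
$$\frac{d^{3}J}{da^{3}} = \int_{-\infty}^{\infty} \frac{s^{6} e^{- a s^{2}}}{3} \, ds = \frac{5 \sqrt{\pi}}{8 a^{\frac{7}{2}}},$$
and the integrand here is $(-1)^{3}$ times the target integrand, so $I = (-1)^{3}\,\frac{d^{3}J}{da^{3}} = - \frac{5 \sqrt{\pi}}{8 a^{\frac{7}{2}}}$.

Setting $a = \frac{7}{4}$:
$$I = - \frac{80 \sqrt{7} \sqrt{\pi}}{2401}.$$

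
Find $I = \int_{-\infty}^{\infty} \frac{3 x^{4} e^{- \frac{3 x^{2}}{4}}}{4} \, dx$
$\frac{2 \sqrt{3} \sqrt{\pi}}{3}$

Start from the elementary integral
$$J(a) = \int_{-\infty}^{\infty} \frac{3 e^{- a x^{2}}}{4} \, dx = \frac{3 \sqrt{\pi}}{4 \sqrt{a}}.$$

Differentiating under the integral sign brings down a factor of $(-x^2)$:
$$\frac{dJ}{da} = \int_{-\infty}^{\infty} - \frac{3 x^{2} e^{- a x^{2}}}{4} \, dx = - \frac{3 \sqrt{\pi}}{8 a^{\frac{3}{2}}}.$$

Repeating twice in total — each differentiation brings down another $(-x^2)$ — gives
$$\frac{d^{2}J}{da^{2}} = \int_{-\infty}^{\infty} \frac{3 x^{4} e^{- a x^{2}}}{4} \, dx = \frac{9 \sqrt{\pi}}{16 a^{\frac{5}{2}}},$$
and the integrand here is exactly the target integrand, so $I = \frac{9 \sqrt{\pi}}{16 a^{\frac{5}{2}}}$.

Setting $a = \frac{3}{4}$:
$$I = \frac{2 \sqrt{3} \sqrt{\pi}}{3}.$$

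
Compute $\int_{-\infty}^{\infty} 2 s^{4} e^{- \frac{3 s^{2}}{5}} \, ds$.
$\frac{25 \sqrt{15} \sqrt{\pi}}{18}$

Begin with the known integral
$$J(a) = \int_{-\infty}^{\infty} 2 e^{- a s^{2}} \, ds = \frac{2 \sqrt{\pi}}{\sqrt{a}}.$$

Differentiating under the integral sign brings down a factor of $(-s^2)$:
$$\frac{dJ}{da} = \int_{-\infty}^{\infty} - 2 s^{2} e^{- a s^{2}} \, ds = - \frac{\sqrt{\pi}}{a^{\frac{3}{2}}}.$$

Repeating twice in total — each differentiation brings down another $(-s^2)$ — gives
$$\frac{d^{2}J}{da^{2}} = \int_{-\infty}^{\infty} 2 s^{4} e^{- a s^{2}} \, ds = \frac{3 \sqrt{\pi}}{2 a^{\frac{5}{2}}},$$
and the integrand here is exactly the target integrand, so $I = \frac{3 \sqrt{\pi}}{2 a^{\frac{5}{2}}}$.

Setting $a = \frac{3}{5}$:
$$I = \frac{25 \sqrt{15} \sqrt{\pi}}{18}.$$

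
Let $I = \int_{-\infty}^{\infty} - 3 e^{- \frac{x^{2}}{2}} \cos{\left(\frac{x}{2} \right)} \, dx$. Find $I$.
$- \frac{3 \sqrt{2} \sqrt{\pi}}{e^{\frac{1}{8}}}$

Define $I(b) = \int_{-\infty}^{\infty} - 3 e^{- \frac{x^{2}}{2}} \cos{\left(b x \right)} \, dx$.

Differentiating under the integral sign,
$$I'(b) = \int_{-\infty}^{\infty} 3 x e^{- \frac{x^{2}}{2}} \sin{\left(b x \right)} \, dx.$$

Integrate $\int_{-\infty}^{\infty} x \sin(b x)\, e^{- \frac{x^{2}}{2}}\, dx$ by parts with $u = \sin(b x)$ and $dv = x\, e^{- \frac{x^{2}}{2}}\, dx$, giving $v = - e^{- \frac{x^{2}}{2}}$. The boundary term vanishes and
$$\int_{-\infty}^{\infty} x \sin(b x)\, e^{- \frac{x^{2}}{2}}\, dx = b \int_{-\infty}^{\infty} \cos(b x)\, e^{- \frac{x^{2}}{2}}\, dx,$$
so $I'(b) = - b\, I(b)$.

This is a separable first-order ODE; solving with the initial condition $I(0) = \int_{-\infty}^{\infty} - 3 e^{- \frac{x^{2}}{2}}\,dx = - 3 \sqrt{2} \sqrt{\pi}$ gives
$$I(b) = - 3 \sqrt{2} \sqrt{\pi} e^{- \frac{b^{2}}{2}}.$$

Setting $b = \frac{1}{2}$:
$$I = - \frac{3 \sqrt{2} \sqrt{\pi}}{e^{\frac{1}{8}}}.$$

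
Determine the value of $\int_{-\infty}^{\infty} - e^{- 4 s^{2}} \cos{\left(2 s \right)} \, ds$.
$- \frac{\sqrt{\pi}}{2 e^{\frac{1}{4}}}$

Treat the cosine frequency as a parameter and define $I(b) = \int_{-\infty}^{\infty} - e^{- 4 s^{2}} \cos{\left(b s \right)} \, ds$.

Differentiating under the integral sign,
$$I'(b) = \int_{-\infty}^{\infty} s e^{- 4 s^{2}} \sin{\left(b s \right)} \, ds.$$

Integrate $\int_{-\infty}^{\infty} s \sin(b s)\, e^{- 4 s^{2}}\, ds$ by parts with $u = \sin(b s)$ and $dv = s\, e^{- 4 s^{2}}\, ds$, giving $v = - \frac{e^{- 4 s^{2}}}{8}$. The boundary term vanishes and
$$\int_{-\infty}^{\infty} s \sin(b s)\, e^{- 4 s^{2}}\, ds = \frac{b}{8} \int_{-\infty}^{\infty} \cos(b s)\, e^{- 4 s^{2}}\, ds,$$
so $I'(b) = - \frac{b}{8}\, I(b)$.

This is a separable first-order ODE; solving with the initial condition $I(0) = \int_{-\infty}^{\infty} - e^{- 4 s^{2}}\,ds = - \frac{\sqrt{\pi}}{2}$ gives
$$I(b) = - \frac{\sqrt{\pi} e^{- \frac{b^{2}}{16}}}{2}.$$

Setting $b = 2$:
$$I = - \frac{\sqrt{\pi}}{2 e^{\frac{1}{4}}}.$$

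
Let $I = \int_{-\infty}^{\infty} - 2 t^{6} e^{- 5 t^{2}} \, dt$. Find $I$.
$- \frac{3 \sqrt{5} \sqrt{\pi}}{500}$

Consider the simpler parametrised integral
$$J(a) = \int_{-\infty}^{\infty} - 2 e^{- a t^{2}} \, dt = - \frac{2 \sqrt{\pi}}{\sqrt{a}}.$$

Differentiating under the integral sign brings down a factor of $(-t^2)$:
$$\frac{dJ}{da} = \int_{-\infty}^{\infty} 2 t^{2} e^{- a t^{2}} \, dt = \frac{\sqrt{\pi}}{a^{\frac{3}{2}}}.$$

Repeating $3$ times in total — each differentiation brings down another $(-t^2)$ — gives
$$\frac{d^{3}J}{da^{3}} = \int_{-\infty}^{\infty} 2 t^{6} e^{- a t^{2}} \, dt = \frac{15 \sqrt{\pi}}{4 a^{\frac{7}{2}}},$$
and the integrand here is $(-1)^{3}$ times the target integrand, so $I = (-1)^{3}\,\frac{d^{3}J}{da^{3}} = - \frac{15 \sqrt{\pi}}{4 a^{\frac{7}{2}}}$.

Setting $a = 5$:
$$I = - \frac{3 \sqrt{5} \sqrt{\pi}}{500}.$$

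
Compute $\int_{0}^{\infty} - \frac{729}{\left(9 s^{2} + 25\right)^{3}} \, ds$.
$- \frac{729 \pi}{50000}$

Start from the standard arctangent integral
$$J(a) = \int_{0}^{\infty} - \frac{1}{a^{2} + s^{2}} \, ds = - \frac{\pi}{2 a}.$$

Differentiating under the integral sign with respect to $a$,
$$\frac{dJ}{da} = \int_{0}^{\infty} \frac{2 a}{\left(a^{2} + s^{2}\right)^{2}} \, ds = \frac{\pi}{2 a^{2}},$$
so $\int_{0}^{\infty} - \frac{1}{\left(a^{2} + s^{2}\right)^{2}} \, ds = - \frac{\pi}{4 a^{3}}$.

Repeating — each differentiation of $1/(s^2+a^2)^j$ produces $-2ja/(s^2+a^2)^{j+1}$ — and dividing through by $-2ja$ at each step yields, after $2$ differentiations in total,
$$\int_{0}^{\infty} - \frac{1}{\left(a^{2} + s^{2}\right)^{3}} \, ds = - \frac{3 \pi}{16 a^{5}}.$$

Setting $a = \frac{5}{3}$:
$$I = - \frac{729 \pi}{50000}.$$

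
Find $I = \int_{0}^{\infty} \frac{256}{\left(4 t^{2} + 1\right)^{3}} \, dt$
$24 \pi$

Recall the elementary integral
$$J(a) = \int_{0}^{\infty} \frac{4}{a^{2} + t^{2}} \, dt = \frac{2 \pi}{a}.$$

Differentiating under the integral sign with respect to $a$,
$$\frac{dJ}{da} = \int_{0}^{\infty} - \frac{8 a}{\left(a^{2} + t^{2}\right)^{2}} \, dt = - \frac{2 \pi}{a^{2}},$$
so $\int_{0}^{\infty} \frac{4}{\left(a^{2} + t^{2}\right)^{2}} \, dt = \frac{\pi}{a^{3}}$.

Repeating — each differentiation of $1/(t^2+a^2)^j$ produces $-2ja/(t^2+a^2)^{j+1}$ — and dividing through by $-2ja$ at each step yields, after $2$ differentiations in total,
$$\int_{0}^{\infty} \frac{4}{\left(a^{2} + t^{2}\right)^{3}} \, dt = \frac{3 \pi}{4 a^{5}}.$$

Setting $a = \frac{1}{2}$:
$$I = 24 \pi.$$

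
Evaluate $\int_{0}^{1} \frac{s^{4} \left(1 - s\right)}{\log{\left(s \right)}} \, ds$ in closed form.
$\log{\left(\frac{5}{6} \right)}$

Introduce a parameter $a$ in the exponent: let $I(a) = \int_{0}^{1} \frac{s^{4} - s^{a}}{\log{\left(s \right)}} \, ds$.

Since $\dfrac{\partial}{\partial a}\,s^{a} = s^{a} \ln s$, the $\ln s$ in the denominator cancels and
$$\frac{dI}{da} = \int_{0}^{1} -1 s^{a} \, ds = -1 \left[\frac{s^{a+1}}{a+1}\right]_0^1 = - \frac{1}{a + 1}.$$

Integrating with respect to $a$ gives $I(a) = \log{\left(\frac{5}{a + 1} \right)} + C$.

At $a = 4$ the integrand is identically $0$, so $I(4) = 0$. The closed form gives $0$, hence $C = 0$.

Setting $a = 5$:
$$I = \log{\left(\frac{5}{6} \right)}.$$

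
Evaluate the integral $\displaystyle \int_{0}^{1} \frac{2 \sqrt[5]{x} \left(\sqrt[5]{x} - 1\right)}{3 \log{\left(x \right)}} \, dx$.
$- \frac{2 \log{\left(6 \right)}}{3} + \frac{2 \log{\left(7 \right)}}{3}$

Consider the one-parameter family: let $I(a) = \int_{0}^{1} \frac{2 \left(x^{\frac{2}{5}} - x^{a}\right)}{3 \log{\left(x \right)}} \, dx$.

Since $\dfrac{\partial}{\partial a}\,x^{a} = x^{a} \ln x$, the $\ln x$ in the denominator cancels and
$$\frac{dI}{da} = \int_{0}^{1} - \frac{2}{3} x^{a} \, dx = - \frac{2}{3} \left[\frac{x^{a+1}}{a+1}\right]_0^1 = - \frac{2}{3 a + 3}.$$

Integrating with respect to $a$ gives $I(a) = - \frac{2 \log{\left(a + 1 \right)}}{3} - \frac{2 \log{\left(5 \right)}}{3} + \frac{2 \log{\left(7 \right)}}{3} + C$.

At $a = \frac{2}{5}$ the integrand is identically $0$, so $I(\frac{2}{5}) = 0$. The closed form gives $0$, hence $C = 0$.

Setting $a = \frac{1}{5}$:
$$I = - \frac{2 \log{\left(6 \right)}}{3} + \frac{2 \log{\left(7 \right)}}{3}.$$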